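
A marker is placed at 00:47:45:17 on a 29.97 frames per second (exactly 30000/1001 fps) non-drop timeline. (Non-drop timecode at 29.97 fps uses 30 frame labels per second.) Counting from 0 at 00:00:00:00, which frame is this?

Total seconds to the label: (0 × 3600 + 47 × 60 + 45) = 2865.
Frame index = 2865 × 30 + 17 = 85967.

85967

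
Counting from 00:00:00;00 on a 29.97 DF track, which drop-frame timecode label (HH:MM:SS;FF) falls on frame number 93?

Each 10-minute DF block holds 10 × 60 × 30 − 9 × 2 = 17982 frames. 93 ÷ 17982 → 0 full blocks, remainder 93.
Within the partial block the first minute is 1800 frames and each further minute 1798, so 0 further minute boundaries passed. Total skipped labels = 18 × 0 + 2 × 0 = 0.
Non-drop label index = 93 + 0 = 93; at 30 labels/s that is 00:00:03:03, i.e. DF 00:00:03;03.

00:00:03;03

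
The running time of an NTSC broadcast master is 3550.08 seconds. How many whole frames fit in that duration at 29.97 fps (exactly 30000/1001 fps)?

106396 frames

Frames = 3550.08 × 30000/1001 = 106502400/1001 ≈ 106396.0040.
Complete frames: 106396.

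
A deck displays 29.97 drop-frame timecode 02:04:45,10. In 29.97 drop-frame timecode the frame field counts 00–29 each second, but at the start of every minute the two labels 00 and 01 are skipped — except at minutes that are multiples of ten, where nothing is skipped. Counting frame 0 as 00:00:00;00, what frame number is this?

Complete 10-minute blocks: 12, each 17982 frames → 215784.
Remaining 4 whole minutes in the current block: 1800 + 3 × 1798 = 7194 frames.
Within the current minute: 45 × 30 + 10 − 2 = 1358 (labels ;00/;01 skipped at this minute). Total = 215784 + 7194 + 1358 = 224336.

224336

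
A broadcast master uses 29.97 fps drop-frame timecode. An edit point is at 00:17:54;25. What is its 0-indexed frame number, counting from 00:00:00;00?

As if non-drop at 30 labels/s: (0 × 3600 + 17 × 60 + 54) × 30 + 25 = 32245.
Minute boundaries passed: 17; those not divisible by 10: 17 − 1 = 16; dropped labels = 2 × 16 = 32.
Actual frame index = 32245 − 32 = 32213.

32213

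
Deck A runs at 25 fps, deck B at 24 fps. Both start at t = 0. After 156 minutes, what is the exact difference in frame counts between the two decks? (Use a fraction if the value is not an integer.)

156 min = 9360 s.
A emits 25 × 9360 = 234000 frames; B emits 24 × 9360 = 224640.
Difference = 9360 frames; B is behind A.

9360 frames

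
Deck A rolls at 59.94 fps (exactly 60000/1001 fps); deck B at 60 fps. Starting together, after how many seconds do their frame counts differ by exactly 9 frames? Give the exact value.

150.15 seconds

The gap grows by |60 − 60000/1001| = 60/1001 frames per second.
Time for a 9-frame gap: 9 ÷ (60/1001) = 150.15 s.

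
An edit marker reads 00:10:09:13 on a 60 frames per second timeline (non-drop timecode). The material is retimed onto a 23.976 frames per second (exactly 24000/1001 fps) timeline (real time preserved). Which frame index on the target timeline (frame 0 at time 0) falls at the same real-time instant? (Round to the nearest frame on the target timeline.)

frame 14607

Source frame index: (0×3600 + 10×60 + 9) × 60 + 13 = 36553.
Real time: 36553 / (60) = 36553/60 s.
Target frame: (36553/60) × (24000/1001) = 1329200/91 ≈ 14606.593 → 14607.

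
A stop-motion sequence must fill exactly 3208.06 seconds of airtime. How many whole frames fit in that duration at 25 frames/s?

80201 frames

Frames = 3208.06 × 25 = 160403/2 ≈ 80201.5000.
Complete frames: 80201.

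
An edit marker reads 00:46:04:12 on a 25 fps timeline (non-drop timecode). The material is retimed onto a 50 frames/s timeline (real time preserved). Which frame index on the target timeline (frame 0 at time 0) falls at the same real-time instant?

Source frame index: (0×3600 + 46×60 + 4) × 25 + 12 = 69112.
Real time: 69112 / (25) = 69112/25 s.
Target frame: (69112/25) × (50) = 138224.

frame 138224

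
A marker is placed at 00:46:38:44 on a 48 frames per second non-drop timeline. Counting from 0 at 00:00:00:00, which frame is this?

frame 134348

Total seconds to the label: (0 × 3600 + 46 × 60 + 38) = 2798.
Frame index = 2798 × 48 + 44 = 134348.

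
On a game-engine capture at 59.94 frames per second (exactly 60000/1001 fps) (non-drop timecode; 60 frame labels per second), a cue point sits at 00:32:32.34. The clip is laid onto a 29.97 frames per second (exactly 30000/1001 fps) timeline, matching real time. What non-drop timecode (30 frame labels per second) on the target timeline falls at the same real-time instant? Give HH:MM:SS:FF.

Source frame index: (0×3600 + 32×60 + 32) × 60 + 34 = 117154.
Real time: 117154 / (60000/1001) = 58635577/30000 s.
Target frame: (58635577/30000) × (30000/1001) = 58577.
At 30 labels/s: frame 58577 → 00:32:32:17.

00:32:32:17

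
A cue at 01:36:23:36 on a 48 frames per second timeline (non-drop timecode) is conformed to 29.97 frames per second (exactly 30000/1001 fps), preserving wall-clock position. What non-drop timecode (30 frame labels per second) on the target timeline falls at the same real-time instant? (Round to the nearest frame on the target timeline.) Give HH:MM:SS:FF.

01:36:17:29

Source frame index: (1×3600 + 36×60 + 23) × 48 + 36 = 277620.
Real time: 277620 / (48) = 23135/4 s.
Target frame: (23135/4) × (30000/1001) = 24787500/143 ≈ 173339.161 → 173339.
At 30 labels/s: frame 173339 → 01:36:17:29.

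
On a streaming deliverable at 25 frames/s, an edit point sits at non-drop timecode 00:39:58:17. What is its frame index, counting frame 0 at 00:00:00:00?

frame 59967

Total seconds to the label: (0 × 3600 + 39 × 60 + 58) = 2398.
Frame index = 2398 × 25 + 17 = 59967.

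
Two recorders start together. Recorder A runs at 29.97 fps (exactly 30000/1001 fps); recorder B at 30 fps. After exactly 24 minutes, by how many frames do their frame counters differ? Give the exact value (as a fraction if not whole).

43200/1001 frames

24 min = 1440 s.
A emits 30000/1001 × 1440 = 43200000/1001 frames; B emits 30 × 1440 = 43200.
Difference = 43200/1001 frames (≈ 43.1568); B is ahead of A.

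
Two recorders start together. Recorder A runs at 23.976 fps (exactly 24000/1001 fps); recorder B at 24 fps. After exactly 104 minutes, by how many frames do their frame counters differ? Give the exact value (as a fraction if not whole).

104 min = 6240 s.
A emits 24000/1001 × 6240 = 11520000/77 frames; B emits 24 × 6240 = 149760.
Difference = 11520/77 frames (≈ 149.6104); B is ahead of A.

11520/77 frames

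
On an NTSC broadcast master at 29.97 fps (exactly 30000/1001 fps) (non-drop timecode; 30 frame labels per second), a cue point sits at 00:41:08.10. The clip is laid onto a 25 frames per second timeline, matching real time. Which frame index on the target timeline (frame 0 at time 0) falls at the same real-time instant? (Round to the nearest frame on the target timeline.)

frame 61770

Source frame index: (0×3600 + 41×60 + 8) × 30 + 10 = 74050.
Real time: 74050 / (30000/1001) = 1482481/600 s.
Target frame: (1482481/600) × (25) = 1482481/24 ≈ 61770.042 → 61770.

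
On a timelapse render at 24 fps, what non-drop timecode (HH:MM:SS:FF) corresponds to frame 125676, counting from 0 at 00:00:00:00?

125676 ÷ 24 = 5236 full seconds, remainder 12 frames.
5236 s = 1 h 27 min 16 s.
Timecode: 01:27:16:12.

01:27:16:12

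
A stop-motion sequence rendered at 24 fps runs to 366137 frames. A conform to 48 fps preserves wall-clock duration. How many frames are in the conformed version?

Target frames = source frames × (target rate / source rate) = 366137 × (48)/(24) = 366137 × 2 = 732274.

732274 frames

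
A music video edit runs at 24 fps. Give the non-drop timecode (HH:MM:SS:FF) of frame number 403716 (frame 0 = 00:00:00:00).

403716 ÷ 24 = 16821 full seconds, remainder 12 frames.
16821 s = 4 h 40 min 21 s.
Timecode: 04:40:21:12.

04:40:21:12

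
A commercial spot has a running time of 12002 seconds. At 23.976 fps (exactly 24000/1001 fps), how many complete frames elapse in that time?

Frames = 12002 × 24000/1001 = 288048000/1001 ≈ 287760.2398.
Complete frames: 287760.

287760 frames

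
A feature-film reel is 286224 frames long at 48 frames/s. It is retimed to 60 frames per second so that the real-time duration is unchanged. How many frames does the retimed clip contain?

357780 frames

Target frames = source frames × (target rate / source rate) = 286224 × (60)/(48) = 286224 × 5/4 = 357780.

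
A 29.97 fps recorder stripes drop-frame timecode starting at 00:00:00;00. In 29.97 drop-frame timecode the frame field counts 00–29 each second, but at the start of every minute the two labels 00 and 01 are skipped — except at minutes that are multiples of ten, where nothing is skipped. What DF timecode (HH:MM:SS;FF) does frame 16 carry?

00:00:00;16

Each 10-minute DF block holds 10 × 60 × 30 − 9 × 2 = 17982 frames. 16 ÷ 17982 → 0 full blocks, remainder 16.
Within the partial block the first minute is 1800 frames and each further minute 1798, so 0 further minute boundaries passed. Total skipped labels = 18 × 0 + 2 × 0 = 0.
Non-drop label index = 16 + 0 = 16; at 30 labels/s that is 00:00:00:16, i.e. DF 00:00:00;16.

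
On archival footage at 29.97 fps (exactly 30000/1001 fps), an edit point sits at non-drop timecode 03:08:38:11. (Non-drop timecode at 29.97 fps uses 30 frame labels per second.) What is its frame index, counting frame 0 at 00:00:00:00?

Total seconds to the label: (3 × 3600 + 8 × 60 + 38) = 11318.
Frame index = 11318 × 30 + 11 = 339551.

339551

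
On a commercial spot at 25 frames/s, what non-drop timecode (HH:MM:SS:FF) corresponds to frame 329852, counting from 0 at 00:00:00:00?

03:39:54:02

329852 ÷ 25 = 13194 full seconds, remainder 2 frames.
13194 s = 3 h 39 min 54 s.
Timecode: 03:39:54:02.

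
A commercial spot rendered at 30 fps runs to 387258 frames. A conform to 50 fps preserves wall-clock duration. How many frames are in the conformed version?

Target frames = source frames × (target rate / source rate) = 387258 × (50)/(30) = 387258 × 5/3 = 645430.

645430 frames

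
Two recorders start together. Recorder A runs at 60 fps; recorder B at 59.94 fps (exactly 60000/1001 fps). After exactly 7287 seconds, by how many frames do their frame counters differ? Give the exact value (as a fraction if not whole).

A emits 60 × 7287 = 437220 frames; B emits 60000/1001 × 7287 = 62460000/143.
Difference = 62460/143 frames (≈ 436.7832); B is behind A.

62460/143 frames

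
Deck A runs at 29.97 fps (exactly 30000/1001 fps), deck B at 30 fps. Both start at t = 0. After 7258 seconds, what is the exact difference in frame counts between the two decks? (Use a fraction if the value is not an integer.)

A emits 30000/1001 × 7258 = 217740000/1001 frames; B emits 30 × 7258 = 217740.
Difference = 217740/1001 frames (≈ 217.5225); B is ahead of A.

217740/1001 frames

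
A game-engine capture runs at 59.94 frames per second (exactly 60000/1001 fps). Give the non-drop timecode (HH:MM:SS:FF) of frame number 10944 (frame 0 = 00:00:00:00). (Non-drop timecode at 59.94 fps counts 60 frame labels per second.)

00:03:02:24

10944 ÷ 60 = 182 full seconds, remainder 24 frames.
182 s = 0 h 3 min 2 s.
Timecode: 00:03:02:24.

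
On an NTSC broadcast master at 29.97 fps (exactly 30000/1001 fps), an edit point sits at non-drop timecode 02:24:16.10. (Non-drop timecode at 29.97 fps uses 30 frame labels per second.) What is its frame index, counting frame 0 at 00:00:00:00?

Total seconds to the label: (2 × 3600 + 24 × 60 + 16) = 8656.
Frame index = 8656 × 30 + 10 = 259690.

259690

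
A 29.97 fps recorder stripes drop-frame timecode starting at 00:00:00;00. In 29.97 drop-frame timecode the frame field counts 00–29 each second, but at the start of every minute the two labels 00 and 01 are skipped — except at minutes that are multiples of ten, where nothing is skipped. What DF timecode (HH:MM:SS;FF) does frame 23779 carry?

Each 10-minute DF block holds 10 × 60 × 30 − 9 × 2 = 17982 frames. 23779 ÷ 17982 → 1 full block, remainder 5797.
Within the partial block the first minute is 1800 frames and each further minute 1798, so 3 further minute boundaries passed. Total skipped labels = 18 × 1 + 2 × 3 = 24.
Non-drop label index = 23779 + 24 = 23803; at 30 labels/s that is 00:13:13:13, i.e. DF 00:13:13;13.

00:13:13;13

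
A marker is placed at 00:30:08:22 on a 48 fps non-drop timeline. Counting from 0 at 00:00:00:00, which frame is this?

Total seconds to the label: (0 × 3600 + 30 × 60 + 8) = 1808.
Frame index = 1808 × 48 + 22 = 86806.

86806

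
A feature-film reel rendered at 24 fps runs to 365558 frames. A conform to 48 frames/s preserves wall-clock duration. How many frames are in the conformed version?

Target frames = source frames × (target rate / source rate) = 365558 × (48)/(24) = 365558 × 2 = 731116.

731116 frames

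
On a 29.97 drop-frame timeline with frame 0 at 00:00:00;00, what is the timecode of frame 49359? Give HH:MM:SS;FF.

00:27:26;29

Ten DF minutes hold 17982 frames, so frame 49359 lies in block 2 (frames 35964–53945) with 13395 frames into that block.
The block's first minute is 1800 frames and the rest 1798 each; 13395 frames reaches minute 7, so 2 × 18 + 7 × 2 = 50 labels have been skipped so far.
Adding those back, label number 49359 + 50 = 49409 at 30 labels/s is 1646 s + 29 f = 0 h 27 min 26 s frame 29, i.e. 00:27:26;29.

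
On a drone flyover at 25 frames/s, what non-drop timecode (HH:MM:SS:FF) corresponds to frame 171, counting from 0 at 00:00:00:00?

171 ÷ 25 = 6 full seconds, remainder 21 frames.
6 s = 0 h 0 min 6 s.
Timecode: 00:00:06:21.

00:00:06:21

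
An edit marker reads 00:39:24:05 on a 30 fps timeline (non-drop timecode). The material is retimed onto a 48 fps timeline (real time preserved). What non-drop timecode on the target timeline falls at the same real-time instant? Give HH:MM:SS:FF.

Source frame index: (0×3600 + 39×60 + 24) × 30 + 5 = 70925.
Real time: 70925 / (30) = 14185/6 s.
Target frame: (14185/6) × (48) = 113480.
At 48 labels/s: frame 113480 → 00:39:24:08.

00:39:24:08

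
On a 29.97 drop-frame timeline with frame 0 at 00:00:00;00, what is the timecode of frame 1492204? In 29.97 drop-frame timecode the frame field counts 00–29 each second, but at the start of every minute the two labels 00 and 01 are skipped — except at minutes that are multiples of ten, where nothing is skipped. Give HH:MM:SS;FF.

Each 10-minute DF block holds 10 × 60 × 30 − 9 × 2 = 17982 frames. 1492204 ÷ 17982 → 82 full blocks, remainder 17680.
Within the partial block the first minute is 1800 frames and each further minute 1798, so 9 further minute boundaries passed. Total skipped labels = 18 × 82 + 2 × 9 = 1494.
Non-drop label index = 1492204 + 1494 = 1493698; at 30 labels/s that is 13:49:49:28, i.e. DF 13:49:49;28.

13:49:49;28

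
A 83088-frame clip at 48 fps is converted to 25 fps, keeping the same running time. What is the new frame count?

Target frames = source frames × (target rate / source rate) = 83088 × (25)/(48) = 83088 × 25/48 = 43275.

43275 frames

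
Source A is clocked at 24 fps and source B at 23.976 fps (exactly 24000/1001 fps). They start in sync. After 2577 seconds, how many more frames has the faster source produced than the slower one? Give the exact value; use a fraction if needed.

61848/1001 frames

A emits 24 × 2577 = 61848 frames; B emits 24000/1001 × 2577 = 61848000/1001.
Difference = 61848/1001 frames (≈ 61.7862); B is behind A.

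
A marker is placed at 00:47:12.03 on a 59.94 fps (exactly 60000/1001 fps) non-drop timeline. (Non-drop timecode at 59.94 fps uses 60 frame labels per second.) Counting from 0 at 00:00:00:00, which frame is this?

169923

Total seconds to the label: (0 × 3600 + 47 × 60 + 12) = 2832.
Frame index = 2832 × 60 + 3 = 169923.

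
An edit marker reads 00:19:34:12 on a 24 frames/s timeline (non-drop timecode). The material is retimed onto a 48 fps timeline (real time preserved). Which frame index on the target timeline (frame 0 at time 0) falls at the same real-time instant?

Source frame index: (0×3600 + 19×60 + 34) × 24 + 12 = 28188.
Real time: 28188 / (24) = 2349/2 s.
Target frame: (2349/2) × (48) = 56376.

frame 56376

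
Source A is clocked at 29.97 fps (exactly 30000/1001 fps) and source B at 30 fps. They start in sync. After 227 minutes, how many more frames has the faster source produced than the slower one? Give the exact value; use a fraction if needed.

227 min = 13620 s.
A emits 30000/1001 × 13620 = 408600000/1001 frames; B emits 30 × 13620 = 408600.
Difference = 408600/1001 frames (≈ 408.1918); B is ahead of A.

408600/1001 frames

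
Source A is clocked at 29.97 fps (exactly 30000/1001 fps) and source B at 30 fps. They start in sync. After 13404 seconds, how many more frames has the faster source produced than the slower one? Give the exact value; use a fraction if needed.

402120/1001 frames

A emits 30000/1001 × 13404 = 402120000/1001 frames; B emits 30 × 13404 = 402120.
Difference = 402120/1001 frames (≈ 401.7183); B is ahead of A.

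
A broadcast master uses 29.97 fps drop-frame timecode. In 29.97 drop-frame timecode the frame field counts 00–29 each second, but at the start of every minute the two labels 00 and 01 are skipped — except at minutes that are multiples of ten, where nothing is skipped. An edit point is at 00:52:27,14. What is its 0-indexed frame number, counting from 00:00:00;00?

94330

As if non-drop at 30 labels/s: (0 × 3600 + 52 × 60 + 27) × 30 + 14 = 94424.
Minute boundaries passed: 52; those not divisible by 10: 52 − 5 = 47; dropped labels = 2 × 47 = 94.
Actual frame index = 94424 − 94 = 94330.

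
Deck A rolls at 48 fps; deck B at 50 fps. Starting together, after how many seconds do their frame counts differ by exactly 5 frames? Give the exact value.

The gap grows by |50 − 48| = 2 frames per second.
Time for a 5-frame gap: 5 ÷ (2) = 2.5 s.

2.5 seconds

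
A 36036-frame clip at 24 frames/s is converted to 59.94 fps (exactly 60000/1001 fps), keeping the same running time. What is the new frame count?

90000 frames

Target frames = source frames × (target rate / source rate) = 36036 × (60000/1001)/(24) = 36036 × 2500/1001 = 90000.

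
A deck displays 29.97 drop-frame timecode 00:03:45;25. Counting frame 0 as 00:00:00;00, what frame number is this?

6769

As if non-drop at 30 labels/s: (0 × 3600 + 3 × 60 + 45) × 30 + 25 = 6775.
Minute boundaries passed: 3; those not divisible by 10: 3 − 0 = 3; dropped labels = 2 × 3 = 6.
Actual frame index = 6775 − 6 = 6769.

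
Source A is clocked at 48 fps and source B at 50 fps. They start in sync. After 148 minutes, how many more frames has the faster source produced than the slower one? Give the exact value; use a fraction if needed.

148 min = 8880 s.
A emits 48 × 8880 = 426240 frames; B emits 50 × 8880 = 444000.
Difference = 17760 frames; B is ahead of A.

17760 frames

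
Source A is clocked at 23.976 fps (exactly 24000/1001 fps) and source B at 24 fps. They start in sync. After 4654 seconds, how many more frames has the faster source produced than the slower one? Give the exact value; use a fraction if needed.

A emits 24000/1001 × 4654 = 8592000/77 frames; B emits 24 × 4654 = 111696.
Difference = 8592/77 frames (≈ 111.5844); B is ahead of A.

8592/77 frames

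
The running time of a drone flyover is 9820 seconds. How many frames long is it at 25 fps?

Frames = 9820 × 25 = 245500.

245500 frames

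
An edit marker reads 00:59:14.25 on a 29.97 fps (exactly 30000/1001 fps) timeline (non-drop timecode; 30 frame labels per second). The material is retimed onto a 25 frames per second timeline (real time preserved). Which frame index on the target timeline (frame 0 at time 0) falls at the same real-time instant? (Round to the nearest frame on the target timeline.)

Source frame index: (0×3600 + 59×60 + 14) × 30 + 25 = 106645.
Real time: 106645 / (30000/1001) = 21350329/6000 s.
Target frame: (21350329/6000) × (25) = 21350329/240 ≈ 88959.704 → 88960.

frame 88960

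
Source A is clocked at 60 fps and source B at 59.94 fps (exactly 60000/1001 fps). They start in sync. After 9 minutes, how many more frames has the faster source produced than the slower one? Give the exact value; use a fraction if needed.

32400/1001 frames

9 min = 540 s.
A emits 60 × 540 = 32400 frames; B emits 60000/1001 × 540 = 32400000/1001.
Difference = 32400/1001 frames (≈ 32.3676); B is behind A.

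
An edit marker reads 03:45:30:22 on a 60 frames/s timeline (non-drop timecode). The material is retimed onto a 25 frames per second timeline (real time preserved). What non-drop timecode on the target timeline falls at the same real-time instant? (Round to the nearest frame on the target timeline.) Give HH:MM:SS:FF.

03:45:30:09

Source frame index: (3×3600 + 45×60 + 30) × 60 + 22 = 811822.
Real time: 811822 / (60) = 405911/30 s.
Target frame: (405911/30) × (25) = 2029555/6 ≈ 338259.167 → 338259.
At 25 labels/s: frame 338259 → 03:45:30:09.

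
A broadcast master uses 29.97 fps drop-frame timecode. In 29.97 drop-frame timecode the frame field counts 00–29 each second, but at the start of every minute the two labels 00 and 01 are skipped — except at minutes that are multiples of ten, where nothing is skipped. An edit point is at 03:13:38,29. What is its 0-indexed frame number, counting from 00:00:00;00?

348221

Complete 10-minute blocks: 19, each 17982 frames → 341658.
Remaining 3 whole minutes in the current block: 1800 + 2 × 1798 = 5396 frames.
Within the current minute: 38 × 30 + 29 − 2 = 1167 (labels ;00/;01 skipped at this minute). Total = 341658 + 5396 + 1167 = 348221.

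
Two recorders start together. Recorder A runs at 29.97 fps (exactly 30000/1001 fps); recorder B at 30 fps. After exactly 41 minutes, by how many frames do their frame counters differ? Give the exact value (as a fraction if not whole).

41 min = 2460 s.
A emits 30000/1001 × 2460 = 73800000/1001 frames; B emits 30 × 2460 = 73800.
Difference = 73800/1001 frames (≈ 73.7263); B is ahead of A.

73800/1001 frames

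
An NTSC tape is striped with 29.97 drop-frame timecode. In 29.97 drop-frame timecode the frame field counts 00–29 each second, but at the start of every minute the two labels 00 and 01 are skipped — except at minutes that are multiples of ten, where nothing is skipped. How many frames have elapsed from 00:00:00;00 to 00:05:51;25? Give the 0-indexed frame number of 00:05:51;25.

As if non-drop at 30 labels/s: (0 × 3600 + 5 × 60 + 51) × 30 + 25 = 10555.
Minute boundaries passed: 5; those not divisible by 10: 5 − 0 = 5; dropped labels = 2 × 5 = 10.
Actual frame index = 10555 − 10 = 10545.

10545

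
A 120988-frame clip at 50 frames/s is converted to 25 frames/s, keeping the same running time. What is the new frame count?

60494 frames

Target frames = source frames × (target rate / source rate) = 120988 × (25)/(50) = 120988 × 1/2 = 60494.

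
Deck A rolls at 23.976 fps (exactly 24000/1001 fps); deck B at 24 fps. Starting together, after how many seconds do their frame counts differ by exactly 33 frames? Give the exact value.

1376.375 seconds

The gap grows by |24 − 24000/1001| = 24/1001 frames per second.
Time for a 33-frame gap: 33 ÷ (24/1001) = 1376.375 s.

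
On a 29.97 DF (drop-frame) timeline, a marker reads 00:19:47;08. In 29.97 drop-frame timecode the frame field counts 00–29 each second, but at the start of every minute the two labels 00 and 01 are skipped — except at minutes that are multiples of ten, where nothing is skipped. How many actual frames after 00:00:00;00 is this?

35582

Complete 10-minute blocks: 1, each 17982 frames → 17982.
Remaining 9 whole minutes in the current block: 1800 + 8 × 1798 = 16184 frames.
Within the current minute: 47 × 30 + 8 − 2 = 1416 (labels ;00/;01 skipped at this minute). Total = 17982 + 16184 + 1416 = 35582.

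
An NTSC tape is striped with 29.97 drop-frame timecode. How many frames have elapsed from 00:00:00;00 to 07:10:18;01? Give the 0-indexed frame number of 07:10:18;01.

773767

As if non-drop at 30 labels/s: (7 × 3600 + 10 × 60 + 18) × 30 + 1 = 774541.
Minute boundaries passed: 430; those not divisible by 10: 430 − 43 = 387; dropped labels = 2 × 387 = 774.
Actual frame index = 774541 − 774 = 773767.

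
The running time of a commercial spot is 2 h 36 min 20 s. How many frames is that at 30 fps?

2 h 36 min 20 s = 9380 s.
Frames = 9380 × 30 = 281400.

281400 frames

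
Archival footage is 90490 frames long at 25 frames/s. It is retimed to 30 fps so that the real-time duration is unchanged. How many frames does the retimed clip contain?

Target frames = source frames × (target rate / source rate) = 90490 × (30)/(25) = 90490 × 6/5 = 108588.

108588 frames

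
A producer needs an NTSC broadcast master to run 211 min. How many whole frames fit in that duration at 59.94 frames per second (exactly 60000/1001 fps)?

211 min = 12660 s.
Frames = 12660 × 60000/1001 = 759600000/1001 ≈ 758841.1588.
Complete frames: 758841.

758841 frames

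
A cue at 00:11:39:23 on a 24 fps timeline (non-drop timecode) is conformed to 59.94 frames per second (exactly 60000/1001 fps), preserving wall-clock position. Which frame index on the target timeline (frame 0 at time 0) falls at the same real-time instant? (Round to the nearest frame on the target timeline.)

Source frame index: (0×3600 + 11×60 + 39) × 24 + 23 = 16799.
Real time: 16799 / (24) = 16799/24 s.
Target frame: (16799/24) × (60000/1001) = 41997500/1001 ≈ 41955.544 → 41956.

frame 41956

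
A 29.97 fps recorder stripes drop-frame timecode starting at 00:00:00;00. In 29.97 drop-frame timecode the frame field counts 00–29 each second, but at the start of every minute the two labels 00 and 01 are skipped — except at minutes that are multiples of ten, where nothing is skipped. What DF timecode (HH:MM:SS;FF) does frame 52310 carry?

00:29:05;14

Ten DF minutes hold 17982 frames, so frame 52310 lies in block 2 (frames 35964–53945) with 16346 frames into that block.
The block's first minute is 1800 frames and the rest 1798 each; 16346 frames reaches minute 9, so 2 × 18 + 9 × 2 = 54 labels have been skipped so far.
Adding those back, label number 52310 + 54 = 52364 at 30 labels/s is 1745 s + 14 f = 0 h 29 min 5 s frame 14, i.e. 00:29:05;14.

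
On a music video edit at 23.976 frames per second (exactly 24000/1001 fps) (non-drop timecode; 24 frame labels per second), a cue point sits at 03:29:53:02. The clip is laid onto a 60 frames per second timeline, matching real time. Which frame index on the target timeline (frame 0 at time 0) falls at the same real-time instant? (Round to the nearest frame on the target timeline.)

Source frame index: (3×3600 + 29×60 + 53) × 24 + 2 = 302234.
Real time: 302234 / (24000/1001) = 151268117/12000 s.
Target frame: (151268117/12000) × (60) = 151268117/200 ≈ 756340.585 → 756341.

frame 756341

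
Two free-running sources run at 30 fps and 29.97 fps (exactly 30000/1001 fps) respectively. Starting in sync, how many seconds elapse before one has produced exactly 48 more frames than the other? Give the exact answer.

The gap grows by |30000/1001 − 30| = 30/1001 frames per second.
Time for a 48-frame gap: 48 ÷ (30/1001) = 1601.6 s.

1601.6 seconds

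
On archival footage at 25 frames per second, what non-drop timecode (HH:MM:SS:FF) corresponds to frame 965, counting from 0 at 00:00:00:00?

00:00:38:15

965 ÷ 25 = 38 full seconds, remainder 15 frames.
38 s = 0 h 0 min 38 s.
Timecode: 00:00:38:15.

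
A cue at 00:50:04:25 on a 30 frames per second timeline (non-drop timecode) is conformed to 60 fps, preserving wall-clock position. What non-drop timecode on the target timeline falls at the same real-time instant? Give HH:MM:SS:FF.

00:50:04:50

Source frame index: (0×3600 + 50×60 + 4) × 30 + 25 = 90145.
Real time: 90145 / (30) = 18029/6 s.
Target frame: (18029/6) × (60) = 180290.
At 60 labels/s: frame 180290 → 00:50:04:50.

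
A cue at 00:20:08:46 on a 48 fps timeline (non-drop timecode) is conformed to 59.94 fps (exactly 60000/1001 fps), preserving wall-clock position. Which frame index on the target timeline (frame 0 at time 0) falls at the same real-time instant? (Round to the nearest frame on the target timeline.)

Source frame index: (0×3600 + 20×60 + 8) × 48 + 46 = 58030.
Real time: 58030 / (48) = 29015/24 s.
Target frame: (29015/24) × (60000/1001) = 10362500/143 ≈ 72465.035 → 72465.

frame 72465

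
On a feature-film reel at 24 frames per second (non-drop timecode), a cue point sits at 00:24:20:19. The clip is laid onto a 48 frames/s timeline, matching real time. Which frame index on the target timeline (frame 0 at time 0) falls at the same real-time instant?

Source frame index: (0×3600 + 24×60 + 20) × 24 + 19 = 35059.
Real time: 35059 / (24) = 35059/24 s.
Target frame: (35059/24) × (48) = 70118.

frame 70118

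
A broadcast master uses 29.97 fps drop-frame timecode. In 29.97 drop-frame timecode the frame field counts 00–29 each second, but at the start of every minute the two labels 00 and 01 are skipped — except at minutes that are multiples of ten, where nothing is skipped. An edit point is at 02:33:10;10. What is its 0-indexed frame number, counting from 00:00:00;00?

275434

As if non-drop at 30 labels/s: (2 × 3600 + 33 × 60 + 10) × 30 + 10 = 275710.
Minute boundaries passed: 153; those not divisible by 10: 153 − 15 = 138; dropped labels = 2 × 138 = 276.
Actual frame index = 275710 − 276 = 275434.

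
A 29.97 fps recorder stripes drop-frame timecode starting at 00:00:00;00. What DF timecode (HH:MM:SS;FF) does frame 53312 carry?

00:29:38;26

Ten DF minutes hold 17982 frames, so frame 53312 lies in block 2 (frames 35964–53945) with 17348 frames into that block.
The block's first minute is 1800 frames and the rest 1798 each; 17348 frames reaches minute 9, so 2 × 18 + 9 × 2 = 54 labels have been skipped so far.
Adding those back, label number 53312 + 54 = 53366 at 30 labels/s is 1778 s + 26 f = 0 h 29 min 38 s frame 26, i.e. 00:29:38;26.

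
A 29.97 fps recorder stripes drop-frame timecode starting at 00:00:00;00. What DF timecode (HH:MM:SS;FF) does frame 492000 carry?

Ten DF minutes hold 17982 frames, so frame 492000 lies in block 27 (frames 485514–503495) with 6486 frames into that block.
The block's first minute is 1800 frames and the rest 1798 each; 6486 frames reaches minute 3, so 27 × 18 + 3 × 2 = 492 labels have been skipped so far.
Adding those back, label number 492000 + 492 = 492492 at 30 labels/s is 16416 s + 12 f = 4 h 33 min 36 s frame 12, i.e. 04:33:36;12.

04:33:36;12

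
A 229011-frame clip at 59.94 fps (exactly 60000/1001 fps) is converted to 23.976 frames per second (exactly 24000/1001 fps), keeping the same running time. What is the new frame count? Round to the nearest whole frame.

91604 frames

Frames at target rate = 229011 × (24000/1001) / (60000/1001) = 458022/5 ≈ 91604.400.
Nearest whole frame: 91604.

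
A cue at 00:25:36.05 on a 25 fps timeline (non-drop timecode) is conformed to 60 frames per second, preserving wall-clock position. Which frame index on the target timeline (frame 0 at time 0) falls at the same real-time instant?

frame 92172

Source frame index: (0×3600 + 25×60 + 36) × 25 + 5 = 38405.
Real time: 38405 / (25) = 7681/5 s.
Target frame: (7681/5) × (60) = 92172.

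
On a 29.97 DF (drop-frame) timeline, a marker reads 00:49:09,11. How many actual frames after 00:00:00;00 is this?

Complete 10-minute blocks: 4, each 17982 frames → 71928.
Remaining 9 whole minutes in the current block: 1800 + 8 × 1798 = 16184 frames.
Within the current minute: 9 × 30 + 11 − 2 = 279 (labels ;00/;01 skipped at this minute). Total = 71928 + 16184 + 279 = 88391.

88391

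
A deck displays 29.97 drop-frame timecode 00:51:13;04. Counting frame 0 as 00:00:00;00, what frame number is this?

As if non-drop at 30 labels/s: (0 × 3600 + 51 × 60 + 13) × 30 + 4 = 92194.
Minute boundaries passed: 51; those not divisible by 10: 51 − 5 = 46; dropped labels = 2 × 46 = 92.
Actual frame index = 92194 − 92 = 92102.

92102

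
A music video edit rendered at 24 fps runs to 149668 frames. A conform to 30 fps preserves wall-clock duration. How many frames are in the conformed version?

Target frames = source frames × (target rate / source rate) = 149668 × (30)/(24) = 149668 × 5/4 = 187085.

187085 frames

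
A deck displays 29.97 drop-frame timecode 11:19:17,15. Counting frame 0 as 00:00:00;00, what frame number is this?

1221501

Complete 10-minute blocks: 67, each 17982 frames → 1204794.
Remaining 9 whole minutes in the current block: 1800 + 8 × 1798 = 16184 frames.
Within the current minute: 17 × 30 + 15 − 2 = 523 (labels ;00/;01 skipped at this minute). Total = 1204794 + 16184 + 523 = 1221501.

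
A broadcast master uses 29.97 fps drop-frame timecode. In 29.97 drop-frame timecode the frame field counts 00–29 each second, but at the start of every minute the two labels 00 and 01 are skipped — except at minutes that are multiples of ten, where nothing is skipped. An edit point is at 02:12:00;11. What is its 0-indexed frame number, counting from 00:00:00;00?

As if non-drop at 30 labels/s: (2 × 3600 + 12 × 60 + 0) × 30 + 11 = 237611.
Minute boundaries passed: 132; those not divisible by 10: 132 − 13 = 119; dropped labels = 2 × 119 = 238.
Actual frame index = 237611 − 238 = 237373.

237373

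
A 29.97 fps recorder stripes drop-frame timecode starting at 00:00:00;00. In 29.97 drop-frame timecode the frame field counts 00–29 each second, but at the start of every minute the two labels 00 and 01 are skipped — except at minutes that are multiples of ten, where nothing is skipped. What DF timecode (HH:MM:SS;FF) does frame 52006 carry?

Ten DF minutes hold 17982 frames, so frame 52006 lies in block 2 (frames 35964–53945) with 16042 frames into that block.
The block's first minute is 1800 frames and the rest 1798 each; 16042 frames reaches minute 8, so 2 × 18 + 8 × 2 = 52 labels have been skipped so far.
Adding those back, label number 52006 + 52 = 52058 at 30 labels/s is 1735 s + 8 f = 0 h 28 min 55 s frame 8, i.e. 00:28:55;08.

00:28:55;08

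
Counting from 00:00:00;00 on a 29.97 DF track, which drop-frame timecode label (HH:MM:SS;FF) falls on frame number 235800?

Ten DF minutes hold 17982 frames, so frame 235800 lies in block 13 (frames 233766–251747) with 2034 frames into that block.
The block's first minute is 1800 frames and the rest 1798 each; 2034 frames reaches minute 1, so 13 × 18 + 1 × 2 = 236 labels have been skipped so far.
Adding those back, label number 235800 + 236 = 236036 at 30 labels/s is 7867 s + 26 f = 2 h 11 min 7 s frame 26, i.e. 02:11:07;26.

02:11:07;26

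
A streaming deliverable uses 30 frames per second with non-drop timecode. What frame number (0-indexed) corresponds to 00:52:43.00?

Total seconds to the label: (0 × 3600 + 52 × 60 + 43) = 3163.
Frame index = 3163 × 30 + 0 = 94890.

94890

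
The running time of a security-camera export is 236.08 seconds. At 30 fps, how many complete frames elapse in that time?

7082 frames

Frames = 236.08 × 30 = 35412/5 ≈ 7082.4000.
Complete frames: 7082.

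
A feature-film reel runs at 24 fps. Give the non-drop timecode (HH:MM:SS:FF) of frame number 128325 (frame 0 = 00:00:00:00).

128325 ÷ 24 = 5346 full seconds, remainder 21 frames.
5346 s = 1 h 29 min 6 s.
Timecode: 01:29:06:21.

01:29:06:21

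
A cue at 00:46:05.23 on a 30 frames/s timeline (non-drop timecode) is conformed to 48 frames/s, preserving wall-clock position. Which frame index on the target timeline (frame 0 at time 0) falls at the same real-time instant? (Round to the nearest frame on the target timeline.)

Source frame index: (0×3600 + 46×60 + 5) × 30 + 23 = 82973.
Real time: 82973 / (30) = 82973/30 s.
Target frame: (82973/30) × (48) = 663784/5 ≈ 132756.800 → 132757.

frame 132757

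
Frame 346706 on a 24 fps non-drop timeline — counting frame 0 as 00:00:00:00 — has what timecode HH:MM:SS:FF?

346706 ÷ 24 = 14446 full seconds, remainder 2 frames.
14446 s = 4 h 0 min 46 s.
Timecode: 04:00:46:02.

04:00:46:02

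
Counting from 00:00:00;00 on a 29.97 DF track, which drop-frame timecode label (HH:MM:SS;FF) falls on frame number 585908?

05:25:49;24

Ten DF minutes hold 17982 frames, so frame 585908 lies in block 32 (frames 575424–593405) with 10484 frames into that block.
The block's first minute is 1800 frames and the rest 1798 each; 10484 frames reaches minute 5, so 32 × 18 + 5 × 2 = 586 labels have been skipped so far.
Adding those back, label number 585908 + 586 = 586494 at 30 labels/s is 19549 s + 24 f = 5 h 25 min 49 s frame 24, i.e. 05:25:49;24.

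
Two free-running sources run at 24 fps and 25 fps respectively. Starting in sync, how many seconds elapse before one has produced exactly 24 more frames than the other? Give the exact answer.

24 seconds

The gap grows by |25 − 24| = 1 frame per second.
Time for a 24-frame gap: 24 ÷ (1) = 24 s.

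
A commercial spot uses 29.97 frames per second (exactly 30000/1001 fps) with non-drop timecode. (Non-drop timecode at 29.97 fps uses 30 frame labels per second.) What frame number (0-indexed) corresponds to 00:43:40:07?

frame 78607

Total seconds to the label: (0 × 3600 + 43 × 60 + 40) = 2620.
Frame index = 2620 × 30 + 7 = 78607.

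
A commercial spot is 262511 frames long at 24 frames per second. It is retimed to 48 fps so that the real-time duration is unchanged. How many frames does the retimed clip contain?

525022 frames

Frames at target rate = 262511 × (48) / (24) = 525022.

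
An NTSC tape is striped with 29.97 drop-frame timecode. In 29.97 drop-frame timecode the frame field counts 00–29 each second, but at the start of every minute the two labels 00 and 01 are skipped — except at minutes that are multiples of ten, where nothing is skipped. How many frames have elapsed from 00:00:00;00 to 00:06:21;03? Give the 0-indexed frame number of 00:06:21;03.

11421

As if non-drop at 30 labels/s: (0 × 3600 + 6 × 60 + 21) × 30 + 3 = 11433.
Minute boundaries passed: 6; those not divisible by 10: 6 − 0 = 6; dropped labels = 2 × 6 = 12.
Actual frame index = 11433 − 12 = 11421.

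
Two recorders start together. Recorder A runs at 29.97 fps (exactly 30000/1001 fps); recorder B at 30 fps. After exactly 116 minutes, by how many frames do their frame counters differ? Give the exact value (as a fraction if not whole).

208800/1001 frames

116 min = 6960 s.
A emits 30000/1001 × 6960 = 208800000/1001 frames; B emits 30 × 6960 = 208800.
Difference = 208800/1001 frames (≈ 208.5914); B is ahead of A.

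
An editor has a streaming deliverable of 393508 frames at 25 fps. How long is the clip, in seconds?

15740.32 seconds

Running time = 393508 / (25) = 15740.32 s.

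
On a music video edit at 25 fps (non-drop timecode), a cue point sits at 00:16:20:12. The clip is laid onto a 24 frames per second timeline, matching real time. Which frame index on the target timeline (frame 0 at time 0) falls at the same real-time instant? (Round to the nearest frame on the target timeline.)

Source frame index: (0×3600 + 16×60 + 20) × 25 + 12 = 24512.
Real time: 24512 / (25) = 24512/25 s.
Target frame: (24512/25) × (24) = 588288/25 ≈ 23531.520 → 23532.

frame 23532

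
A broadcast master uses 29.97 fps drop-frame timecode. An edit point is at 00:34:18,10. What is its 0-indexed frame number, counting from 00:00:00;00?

Complete 10-minute blocks: 3, each 17982 frames → 53946.
Remaining 4 whole minutes in the current block: 1800 + 3 × 1798 = 7194 frames.
Within the current minute: 18 × 30 + 10 − 2 = 548 (labels ;00/;01 skipped at this minute). Total = 53946 + 7194 + 548 = 61688.

61688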